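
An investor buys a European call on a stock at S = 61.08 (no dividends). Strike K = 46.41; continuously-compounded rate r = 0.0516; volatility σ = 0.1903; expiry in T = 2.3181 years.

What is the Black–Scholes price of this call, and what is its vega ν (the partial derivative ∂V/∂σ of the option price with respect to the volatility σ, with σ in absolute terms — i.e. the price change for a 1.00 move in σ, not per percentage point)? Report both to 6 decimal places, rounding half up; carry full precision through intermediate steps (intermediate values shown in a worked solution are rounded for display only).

price = 20.478351
ν = 11.941935

σ√T = 0.1903·√2.3181 = 0.289738
d₁ = (ln(S/K) + (r+σ²/2)T) / (σ√T) = (ln(61.08/46.41) + (0.0516+0.1903²/2)·2.3181) / 0.289738 = (0.274670 + 0.161588) / 0.289738 = 1.505698
d₂ = d₁ − σ√T = 1.505698 − 0.289738 = 1.215961
e^{−rT} = e^{−0.0516·2.3181} = 0.887263
N(d₁) = 0.933928,  N(d₂) = 0.888000
Call price V = S·N(d₁) − K·e^{−rT}·N(d₂) = 57.044303 − 36.565951 = 20.478351
φ(d₁) = (1/√(2π))·e^{−d₁²/2} = 0.128413
ν = S·φ(d₁)·√T = 11.941935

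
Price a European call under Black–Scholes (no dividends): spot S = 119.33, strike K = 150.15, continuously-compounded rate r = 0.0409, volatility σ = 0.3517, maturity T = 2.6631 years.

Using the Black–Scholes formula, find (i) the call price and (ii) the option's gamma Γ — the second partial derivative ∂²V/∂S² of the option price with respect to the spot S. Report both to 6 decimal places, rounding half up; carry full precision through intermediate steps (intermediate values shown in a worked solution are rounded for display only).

price = 21.635787
Γ = 0.005808

σ√T = 0.3517·√2.6631 = 0.573939
d₁ = (ln(S/K) + (r+σ²/2)T) / (σ√T) = (ln(119.33/150.15) + (0.0409+0.3517²/2)·2.6631) / 0.573939 = (-0.229742 + 0.273624) / 0.573939 = 0.076458
d₂ = d₁ − σ√T = 0.076458 − 0.573939 = -0.497482
e^{−rT} = e^{−0.0409·2.6631} = 0.896801
N(d₁) = 0.530472,  N(d₂) = 0.309425
Call price V = S·N(d₁) − K·e^{−rT}·N(d₂) = 63.301280 − 41.665493 = 21.635787
φ(d₁) = (1/√(2π))·e^{−d₁²/2} = 0.397778
Γ = φ(d₁) / (S·σ·√T) = 0.005808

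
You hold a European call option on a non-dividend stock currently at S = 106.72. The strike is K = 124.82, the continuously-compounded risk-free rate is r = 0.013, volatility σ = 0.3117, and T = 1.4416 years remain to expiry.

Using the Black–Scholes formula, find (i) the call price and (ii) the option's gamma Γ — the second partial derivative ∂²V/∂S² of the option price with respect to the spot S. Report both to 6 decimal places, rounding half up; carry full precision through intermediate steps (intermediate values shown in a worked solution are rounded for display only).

price = 10.248116
Γ = 0.009826

σ√T = 0.3117·√1.4416 = 0.374248
d₁ = (ln(S/K) + (r+σ²/2)T) / (σ√T) = (ln(106.72/124.82) + (0.013+0.3117²/2)·1.4416) / 0.374248 = (-0.156664 + 0.088771) / 0.374248 = -0.181411
d₂ = d₁ − σ√T = -0.181411 − 0.374248 = -0.555659
e^{−rT} = e^{−0.013·1.4416} = 0.981434
N(d₁) = 0.428023,  N(d₂) = 0.289222
Call price V = S·N(d₁) − K·e^{−rT}·N(d₂) = 45.678563 − 35.430448 = 10.248116
φ(d₁) = (1/√(2π))·e^{−d₁²/2} = 0.392431
Γ = φ(d₁) / (S·σ·√T) = 0.009826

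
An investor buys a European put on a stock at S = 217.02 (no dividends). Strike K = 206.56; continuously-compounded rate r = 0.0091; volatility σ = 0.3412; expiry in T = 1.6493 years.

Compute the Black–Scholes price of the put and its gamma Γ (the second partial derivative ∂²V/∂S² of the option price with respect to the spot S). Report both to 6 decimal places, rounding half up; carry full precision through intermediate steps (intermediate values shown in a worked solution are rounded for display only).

σ√T = 0.3412·√1.6493 = 0.438186
d₁ = (ln(S/K) + (r+σ²/2)T) / (σ√T) = (ln(217.02/206.56) + (0.0091+0.3412²/2)·1.6493) / 0.438186 = (0.049399 + 0.111012) / 0.438186 = 0.366079
d₂ = d₁ − σ√T = 0.366079 − 0.438186 = -0.072107
e^{−rT} = e^{−0.0091·1.6493} = 0.985103
N(−d₁) = 0.357153,  N(−d₂) = 0.528742
Put price V = K·e^{−rT}·N(−d₂) − S·N(−d₁) = 107.589936 − 77.509351 = 30.080585
φ(d₁) = (1/√(2π))·e^{−d₁²/2} = 0.373086
Γ = φ(d₁) / (S·σ·√T) = 0.003923

price = 30.080585
Γ = 0.003923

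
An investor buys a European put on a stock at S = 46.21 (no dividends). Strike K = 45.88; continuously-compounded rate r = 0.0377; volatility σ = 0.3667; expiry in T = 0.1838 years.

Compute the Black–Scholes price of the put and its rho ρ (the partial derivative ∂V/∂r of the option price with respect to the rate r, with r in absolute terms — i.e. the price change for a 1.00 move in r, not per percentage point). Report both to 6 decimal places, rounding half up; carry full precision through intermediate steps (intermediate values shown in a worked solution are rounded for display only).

σ√T = 0.3667·√0.1838 = 0.157211
d₁ = (ln(S/K) + (r+σ²/2)T) / (σ√T) = (ln(46.21/45.88) + (0.0377+0.3667²/2)·0.1838) / 0.157211 = (0.007167 + 0.019287) / 0.157211 = 0.168270
d₂ = d₁ − σ√T = 0.168270 − 0.157211 = 0.011058
e^{−rT} = e^{−0.0377·0.1838} = 0.993095
N(−d₁) = 0.433186,  N(−d₂) = 0.495588
Put price V = K·e^{−rT}·N(−d₂) − S·N(−d₁) = 22.580587 − 20.017506 = 2.563082
ρ = −K·T·e^{−rT}·N(−d₂) = -4.150312

price = 2.563082
ρ = -4.150312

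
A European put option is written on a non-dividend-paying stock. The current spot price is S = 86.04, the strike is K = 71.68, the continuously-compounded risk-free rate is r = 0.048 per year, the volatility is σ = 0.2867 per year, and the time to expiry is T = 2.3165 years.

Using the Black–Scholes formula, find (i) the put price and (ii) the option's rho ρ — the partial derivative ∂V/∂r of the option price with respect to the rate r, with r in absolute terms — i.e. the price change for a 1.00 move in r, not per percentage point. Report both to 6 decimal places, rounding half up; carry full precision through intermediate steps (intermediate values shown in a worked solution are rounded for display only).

price = 4.780794
ρ = -48.214618

σ√T = 0.2867·√2.3165 = 0.436359
d₁ = (ln(S/K) + (r+σ²/2)T) / (σ√T) = (ln(86.04/71.68) + (0.048+0.2867²/2)·2.3165) / 0.436359 = (0.182601 + 0.206397) / 0.436359 = 0.891461
d₂ = d₁ − σ√T = 0.891461 − 0.436359 = 0.455102
e^{−rT} = e^{−0.048·2.3165} = 0.894767
N(−d₁) = 0.186341,  N(−d₂) = 0.324518
Put price V = K·e^{−rT}·N(−d₂) − S·N(−d₁) = 20.813563 − 16.032768 = 4.780794
ρ = −K·T·e^{−rT}·N(−d₂) = -48.214618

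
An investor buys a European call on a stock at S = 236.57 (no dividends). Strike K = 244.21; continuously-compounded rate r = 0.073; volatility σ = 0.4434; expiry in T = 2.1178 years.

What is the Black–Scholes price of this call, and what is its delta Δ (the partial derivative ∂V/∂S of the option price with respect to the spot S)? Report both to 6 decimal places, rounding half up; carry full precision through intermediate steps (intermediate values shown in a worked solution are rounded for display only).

price = 71.052100
Δ = 0.696012

σ√T = 0.4434·√2.1178 = 0.645265
d₁ = (ln(S/K) + (r+σ²/2)T) / (σ√T) = (ln(236.57/244.21) + (0.073+0.4434²/2)·2.1178) / 0.645265 = (-0.031784 + 0.362783) / 0.645265 = 0.512965
d₂ = d₁ − σ√T = 0.512965 − 0.645265 = -0.132300
e^{−rT} = e^{−0.073·2.1178} = 0.856758
N(d₁) = 0.696012,  N(d₂) = 0.447374
Call price V = S·N(d₁) − K·e^{−rT}·N(d₂) = 164.655601 − 93.603501 = 71.052100
Δ = N(d₁) = 0.696012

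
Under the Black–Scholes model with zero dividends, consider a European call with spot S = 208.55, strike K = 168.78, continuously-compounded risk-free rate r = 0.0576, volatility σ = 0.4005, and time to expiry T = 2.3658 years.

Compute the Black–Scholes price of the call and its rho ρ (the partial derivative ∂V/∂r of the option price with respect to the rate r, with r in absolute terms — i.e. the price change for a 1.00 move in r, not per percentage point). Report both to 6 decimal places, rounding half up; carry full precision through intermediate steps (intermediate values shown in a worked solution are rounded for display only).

price = 80.073770
ρ = 209.506730

σ√T = 0.4005·√2.3658 = 0.616015
d₁ = (ln(S/K) + (r+σ²/2)T) / (σ√T) = (ln(208.55/168.78) + (0.0576+0.4005²/2)·2.3658) / 0.616015 = (0.211583 + 0.326008) / 0.616015 = 0.872690
d₂ = d₁ − σ√T = 0.872690 − 0.616015 = 0.256674
e^{−rT} = e^{−0.0576·2.3658} = 0.872607
N(d₁) = 0.808584,  N(d₂) = 0.601285
Call price V = S·N(d₁) − K·e^{−rT}·N(d₂) = 168.630170 − 88.556400 = 80.073770
ρ = K·T·e^{−rT}·N(d₂) = 209.506730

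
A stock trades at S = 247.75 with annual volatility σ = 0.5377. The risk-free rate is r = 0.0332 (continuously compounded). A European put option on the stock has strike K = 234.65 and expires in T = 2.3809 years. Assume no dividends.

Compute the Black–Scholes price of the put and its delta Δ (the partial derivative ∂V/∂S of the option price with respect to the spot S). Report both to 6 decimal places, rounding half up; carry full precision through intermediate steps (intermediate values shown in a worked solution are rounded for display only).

σ√T = 0.5377·√2.3809 = 0.829680
d₁ = (ln(S/K) + (r+σ²/2)T) / (σ√T) = (ln(247.75/234.65) + (0.0332+0.5377²/2)·2.3809) / 0.829680 = (0.054325 + 0.423230) / 0.829680 = 0.575590
d₂ = d₁ − σ√T = 0.575590 − 0.829680 = -0.254090
e^{−rT} = e^{−0.0332·2.3809} = 0.923998
N(−d₁) = 0.282446,  N(−d₂) = 0.600287
Put price V = K·e^{−rT}·N(−d₂) − S·N(−d₁) = 130.151840 − 69.976044 = 60.175795
Δ = −N(−d₁) = -0.282446

price = 60.175795
Δ = -0.282446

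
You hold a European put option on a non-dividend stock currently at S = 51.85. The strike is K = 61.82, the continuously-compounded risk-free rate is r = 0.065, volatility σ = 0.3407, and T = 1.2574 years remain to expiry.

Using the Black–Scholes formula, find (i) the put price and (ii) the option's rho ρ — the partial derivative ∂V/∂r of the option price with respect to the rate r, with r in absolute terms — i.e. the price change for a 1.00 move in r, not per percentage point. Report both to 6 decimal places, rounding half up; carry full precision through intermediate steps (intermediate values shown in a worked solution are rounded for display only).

price = 11.047375
ρ = -47.929166

σ√T = 0.3407·√1.2574 = 0.382040
d₁ = (ln(S/K) + (r+σ²/2)T) / (σ√T) = (ln(51.85/61.82) + (0.065+0.3407²/2)·1.2574) / 0.382040 = (-0.175872 + 0.154708) / 0.382040 = -0.055397
d₂ = d₁ − σ√T = -0.055397 − 0.382040 = -0.437437
e^{−rT} = e^{−0.065·1.2574} = 0.921520
N(−d₁) = 0.522089,  N(−d₂) = 0.669103
Put price V = K·e^{−rT}·N(−d₂) − S·N(−d₁) = 38.117676 − 27.070301 = 11.047375
ρ = −K·T·e^{−rT}·N(−d₂) = -47.929166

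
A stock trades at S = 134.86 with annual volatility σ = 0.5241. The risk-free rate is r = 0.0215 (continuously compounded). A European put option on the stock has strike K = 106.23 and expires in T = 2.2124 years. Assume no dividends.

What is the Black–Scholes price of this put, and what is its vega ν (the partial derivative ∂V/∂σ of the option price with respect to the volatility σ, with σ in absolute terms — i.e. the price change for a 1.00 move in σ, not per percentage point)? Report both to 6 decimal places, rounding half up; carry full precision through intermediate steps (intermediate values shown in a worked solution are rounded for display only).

price = 21.279551
ν = 60.092433

σ√T = 0.5241·√2.2124 = 0.779554
d₁ = (ln(S/K) + (r+σ²/2)T) / (σ√T) = (ln(134.86/106.23) + (0.0215+0.5241²/2)·2.2124) / 0.779554 = (0.238631 + 0.351419) / 0.779554 = 0.756906
d₂ = d₁ − σ√T = 0.756906 − 0.779554 = -0.022647
e^{−rT} = e^{−0.0215·2.2124} = 0.953547
N(−d₁) = 0.224553,  N(−d₂) = 0.509034
Put price V = K·e^{−rT}·N(−d₂) − S·N(−d₁) = 51.562762 − 30.283211 = 21.279551
φ(d₁) = (1/√(2π))·e^{−d₁²/2} = 0.299574
ν = S·φ(d₁)·√T = 60.092433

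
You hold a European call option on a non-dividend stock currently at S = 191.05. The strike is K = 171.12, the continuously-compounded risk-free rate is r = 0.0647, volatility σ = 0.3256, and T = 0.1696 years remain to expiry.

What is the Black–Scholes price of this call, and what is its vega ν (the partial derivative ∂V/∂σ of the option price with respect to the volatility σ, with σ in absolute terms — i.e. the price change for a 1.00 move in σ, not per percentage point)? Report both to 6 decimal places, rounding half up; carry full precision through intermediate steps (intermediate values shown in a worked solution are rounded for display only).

σ√T = 0.3256·√0.1696 = 0.134090
d₁ = (ln(S/K) + (r+σ²/2)T) / (σ√T) = (ln(191.05/171.12) + (0.0647+0.3256²/2)·0.1696) / 0.134090 = (0.110170 + 0.019963) / 0.134090 = 0.970490
d₂ = d₁ − σ√T = 0.970490 − 0.134090 = 0.836400
e^{−rT} = e^{−0.0647·0.1696} = 0.989087
N(d₁) = 0.834099,  N(d₂) = 0.798535
Call price V = S·N(d₁) − K·e^{−rT}·N(d₂) = 159.354602 − 135.154092 = 24.200510
φ(d₁) = (1/√(2π))·e^{−d₁²/2} = 0.249109
ν = S·φ(d₁)·√T = 19.599706

price = 24.200510
ν = 19.599706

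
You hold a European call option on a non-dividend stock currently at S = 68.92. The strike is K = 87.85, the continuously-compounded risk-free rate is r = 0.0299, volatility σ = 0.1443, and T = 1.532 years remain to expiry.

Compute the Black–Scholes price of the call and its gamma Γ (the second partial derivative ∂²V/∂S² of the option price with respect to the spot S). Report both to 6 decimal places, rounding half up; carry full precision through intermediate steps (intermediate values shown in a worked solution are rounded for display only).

price = 0.925396
Γ = 0.019402

σ√T = 0.1443·√1.532 = 0.178606
d₁ = (ln(S/K) + (r+σ²/2)T) / (σ√T) = (ln(68.92/87.85) + (0.0299+0.1443²/2)·1.532) / 0.178606 = (-0.242684 + 0.061757) / 0.178606 = -1.012999
d₂ = d₁ − σ√T = -1.012999 − 0.178606 = -1.191605
e^{−rT} = e^{−0.0299·1.532} = 0.955226
N(d₁) = 0.155530,  N(d₂) = 0.116708
Call price V = S·N(d₁) − K·e^{−rT}·N(d₂) = 10.719148 − 9.793752 = 0.925396
φ(d₁) = (1/√(2π))·e^{−d₁²/2} = 0.238826
Γ = φ(d₁) / (S·σ·√T) = 0.019402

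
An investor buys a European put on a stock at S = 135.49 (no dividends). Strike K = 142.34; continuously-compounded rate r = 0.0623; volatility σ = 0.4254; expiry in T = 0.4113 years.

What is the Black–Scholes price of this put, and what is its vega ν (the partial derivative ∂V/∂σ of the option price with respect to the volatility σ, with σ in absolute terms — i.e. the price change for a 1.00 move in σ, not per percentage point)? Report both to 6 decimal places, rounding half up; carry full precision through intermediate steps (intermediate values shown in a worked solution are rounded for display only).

price = 16.557575
ν = 34.622903

σ√T = 0.4254·√0.4113 = 0.272820
d₁ = (ln(S/K) + (r+σ²/2)T) / (σ√T) = (ln(135.49/142.34) + (0.0623+0.4254²/2)·0.4113) / 0.272820 = (-0.049321 + 0.062839) / 0.272820 = 0.049552
d₂ = d₁ − σ√T = 0.049552 − 0.272820 = -0.223269
e^{−rT} = e^{−0.0623·0.4113} = 0.974702
N(−d₁) = 0.480240,  N(−d₂) = 0.588337
Put price V = K·e^{−rT}·N(−d₂) − S·N(−d₁) = 81.625261 − 65.067686 = 16.557575
φ(d₁) = (1/√(2π))·e^{−d₁²/2} = 0.398453
ν = S·φ(d₁)·√T = 34.622903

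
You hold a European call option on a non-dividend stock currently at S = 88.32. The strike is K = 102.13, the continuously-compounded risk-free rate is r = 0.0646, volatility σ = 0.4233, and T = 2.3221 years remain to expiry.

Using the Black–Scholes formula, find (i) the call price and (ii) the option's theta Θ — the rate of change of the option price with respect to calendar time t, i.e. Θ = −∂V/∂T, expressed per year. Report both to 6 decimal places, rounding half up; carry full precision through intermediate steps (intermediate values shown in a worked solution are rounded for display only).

σ√T = 0.4233·√2.3221 = 0.645043
d₁ = (ln(S/K) + (r+σ²/2)T) / (σ√T) = (ln(88.32/102.13) + (0.0646+0.4233²/2)·2.3221) / 0.645043 = (-0.145280 + 0.358048) / 0.645043 = 0.329851
d₂ = d₁ − σ√T = 0.329851 − 0.645043 = -0.315192
e^{−rT} = e^{−0.0646·2.3221} = 0.860701
N(d₁) = 0.629244,  N(d₂) = 0.376308
Call price V = S·N(d₁) − K·e^{−rT}·N(d₂) = 55.574802 − 33.078752 = 22.496049
φ(d₁) = (1/√(2π))·e^{−d₁²/2} = 0.377819
Θ = −S·φ(d₁)·σ/(2√T) − r·K·e^{−rT}·N(d₂) = −4.634693 − 2.136887 = -6.771580

price = 22.496049
Θ = -6.771580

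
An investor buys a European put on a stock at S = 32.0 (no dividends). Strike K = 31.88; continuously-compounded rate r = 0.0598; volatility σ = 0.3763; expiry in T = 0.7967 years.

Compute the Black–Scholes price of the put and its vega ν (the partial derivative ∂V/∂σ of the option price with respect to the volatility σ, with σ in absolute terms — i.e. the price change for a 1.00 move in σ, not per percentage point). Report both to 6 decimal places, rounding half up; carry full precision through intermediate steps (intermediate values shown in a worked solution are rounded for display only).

price = 3.407429
ν = 10.822724

σ√T = 0.3763·√0.7967 = 0.335878
d₁ = (ln(S/K) + (r+σ²/2)T) / (σ√T) = (ln(32.0/31.88) + (0.0598+0.3763²/2)·0.7967) / 0.335878 = (0.003757 + 0.104050) / 0.335878 = 0.320970
d₂ = d₁ − σ√T = 0.320970 − 0.335878 = -0.014908
e^{−rT} = e^{−0.0598·0.7967} = 0.953474
N(−d₁) = 0.374117,  N(−d₂) = 0.505947
Put price V = K·e^{−rT}·N(−d₂) − S·N(−d₁) = 15.379161 − 11.971731 = 3.407429
φ(d₁) = (1/√(2π))·e^{−d₁²/2} = 0.378913
ν = S·φ(d₁)·√T = 10.822724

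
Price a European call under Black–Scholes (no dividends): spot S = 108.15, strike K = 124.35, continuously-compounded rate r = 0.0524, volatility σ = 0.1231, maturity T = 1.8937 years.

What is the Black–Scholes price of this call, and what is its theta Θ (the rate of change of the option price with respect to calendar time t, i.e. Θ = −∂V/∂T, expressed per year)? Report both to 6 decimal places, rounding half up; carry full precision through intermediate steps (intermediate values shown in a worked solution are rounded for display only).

price = 5.433662
Θ = -4.110310

σ√T = 0.1231·√1.8937 = 0.169400
d₁ = (ln(S/K) + (r+σ²/2)T) / (σ√T) = (ln(108.15/124.35) + (0.0524+0.1231²/2)·1.8937) / 0.169400 = (-0.139581 + 0.113578) / 0.169400 = -0.153500
d₂ = d₁ − σ√T = -0.153500 − 0.169400 = -0.322900
e^{−rT} = e^{−0.0524·1.8937} = 0.905535
N(d₁) = 0.439002,  N(d₂) = 0.373385
Call price V = S·N(d₁) − K·e^{−rT}·N(d₂) = 47.478059 − 42.044396 = 5.433662
φ(d₁) = (1/√(2π))·e^{−d₁²/2} = 0.394270
Θ = −S·φ(d₁)·σ/(2√T) − r·K·e^{−rT}·N(d₂) = −1.907184 − 2.203126 = -4.110310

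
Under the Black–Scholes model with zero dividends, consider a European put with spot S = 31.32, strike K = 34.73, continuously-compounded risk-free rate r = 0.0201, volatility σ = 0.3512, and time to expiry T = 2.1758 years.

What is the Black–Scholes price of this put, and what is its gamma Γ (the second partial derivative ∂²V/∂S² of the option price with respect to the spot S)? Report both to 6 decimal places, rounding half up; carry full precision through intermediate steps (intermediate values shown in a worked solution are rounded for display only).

σ√T = 0.3512·√2.1758 = 0.518041
d₁ = (ln(S/K) + (r+σ²/2)T) / (σ√T) = (ln(31.32/34.73) + (0.0201+0.3512²/2)·2.1758) / 0.518041 = (-0.103347 + 0.177917) / 0.518041 = 0.143946
d₂ = d₁ − σ√T = 0.143946 − 0.518041 = -0.374095
e^{−rT} = e^{−0.0201·2.1758} = 0.957209
N(−d₁) = 0.442772,  N(−d₂) = 0.645833
Put price V = K·e^{−rT}·N(−d₂) − S·N(−d₁) = 21.469994 − 13.867609 = 7.602385
φ(d₁) = (1/√(2π))·e^{−d₁²/2} = 0.394831
Γ = φ(d₁) / (S·σ·√T) = 0.024335

price = 7.602385
Γ = 0.024335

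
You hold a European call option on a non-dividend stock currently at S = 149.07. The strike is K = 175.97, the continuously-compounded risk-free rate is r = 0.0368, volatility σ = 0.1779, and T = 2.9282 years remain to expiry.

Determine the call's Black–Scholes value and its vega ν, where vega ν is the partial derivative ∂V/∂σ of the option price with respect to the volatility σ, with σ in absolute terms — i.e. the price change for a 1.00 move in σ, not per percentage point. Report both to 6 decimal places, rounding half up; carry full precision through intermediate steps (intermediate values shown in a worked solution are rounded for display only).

price = 14.447326
ν = 101.689062

σ√T = 0.1779·√2.9282 = 0.304422
d₁ = (ln(S/K) + (r+σ²/2)T) / (σ√T) = (ln(149.07/175.97) + (0.0368+0.1779²/2)·2.9282) / 0.304422 = (-0.165898 + 0.154094) / 0.304422 = -0.038773
d₂ = d₁ − σ√T = -0.038773 − 0.304422 = -0.343195
e^{−rT} = e^{−0.0368·2.9282} = 0.897845
N(d₁) = 0.484536,  N(d₂) = 0.365726
Call price V = S·N(d₁) − K·e^{−rT}·N(d₂) = 72.229740 − 57.782414 = 14.447326
φ(d₁) = (1/√(2π))·e^{−d₁²/2} = 0.398643
ν = S·φ(d₁)·√T = 101.689062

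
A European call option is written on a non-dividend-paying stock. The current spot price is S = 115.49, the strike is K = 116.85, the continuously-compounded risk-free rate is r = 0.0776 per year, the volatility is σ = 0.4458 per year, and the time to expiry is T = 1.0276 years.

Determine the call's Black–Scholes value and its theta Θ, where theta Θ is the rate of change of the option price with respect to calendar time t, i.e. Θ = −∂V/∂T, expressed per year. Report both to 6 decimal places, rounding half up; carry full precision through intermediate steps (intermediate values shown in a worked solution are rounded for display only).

price = 23.986387
Θ = -13.372455

σ√T = 0.4458·√1.0276 = 0.451910
d₁ = (ln(S/K) + (r+σ²/2)T) / (σ√T) = (ln(115.49/116.85) + (0.0776+0.4458²/2)·1.0276) / 0.451910 = (-0.011707 + 0.181853) / 0.451910 = 0.376504
d₂ = d₁ − σ√T = 0.376504 − 0.451910 = -0.075406
e^{−rT} = e^{−0.0776·1.0276} = 0.923355
N(d₁) = 0.646729,  N(d₂) = 0.469946
Call price V = S·N(d₁) − K·e^{−rT}·N(d₂) = 74.690724 − 50.704337 = 23.986387
φ(d₁) = (1/√(2π))·e^{−d₁²/2} = 0.371645
Θ = −S·φ(d₁)·σ/(2√T) − r·K·e^{−rT}·N(d₂) = −9.437798 − 3.934657 = -13.372455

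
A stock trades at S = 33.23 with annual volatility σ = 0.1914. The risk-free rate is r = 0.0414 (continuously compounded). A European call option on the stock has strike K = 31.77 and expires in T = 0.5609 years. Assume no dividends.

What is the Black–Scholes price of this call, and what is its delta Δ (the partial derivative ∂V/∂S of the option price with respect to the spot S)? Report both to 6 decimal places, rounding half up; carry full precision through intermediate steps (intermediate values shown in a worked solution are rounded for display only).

σ√T = 0.1914·√0.5609 = 0.143346
d₁ = (ln(S/K) + (r+σ²/2)T) / (σ√T) = (ln(33.23/31.77) + (0.0414+0.1914²/2)·0.5609) / 0.143346 = (0.044931 + 0.033495) / 0.143346 = 0.547110
d₂ = d₁ − σ√T = 0.547110 − 0.143346 = 0.403764
e^{−rT} = e^{−0.0414·0.5609} = 0.977046
N(d₁) = 0.707848,  N(d₂) = 0.656807
Call price V = S·N(d₁) − K·e^{−rT}·N(d₂) = 23.521805 − 20.387790 = 3.134015
Δ = N(d₁) = 0.707848

price = 3.134015
Δ = 0.707848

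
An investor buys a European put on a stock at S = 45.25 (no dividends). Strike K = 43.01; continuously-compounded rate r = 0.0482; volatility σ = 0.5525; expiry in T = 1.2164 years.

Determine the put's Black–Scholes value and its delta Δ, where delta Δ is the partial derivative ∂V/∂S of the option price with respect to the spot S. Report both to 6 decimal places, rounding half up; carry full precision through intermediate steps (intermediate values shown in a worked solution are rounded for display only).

price = 8.086296
Δ = -0.314118

σ√T = 0.5525·√1.2164 = 0.609355
d₁ = (ln(S/K) + (r+σ²/2)T) / (σ√T) = (ln(45.25/43.01) + (0.0482+0.5525²/2)·1.2164) / 0.609355 = (0.050770 + 0.244287) / 0.609355 = 0.484212
d₂ = d₁ − σ√T = 0.484212 − 0.609355 = -0.125143
e^{−rT} = e^{−0.0482·1.2164} = 0.943055
N(−d₁) = 0.314118,  N(−d₂) = 0.549795
Put price V = K·e^{−rT}·N(−d₂) − S·N(−d₁) = 22.300115 − 14.213819 = 8.086296
Δ = −N(−d₁) = -0.314118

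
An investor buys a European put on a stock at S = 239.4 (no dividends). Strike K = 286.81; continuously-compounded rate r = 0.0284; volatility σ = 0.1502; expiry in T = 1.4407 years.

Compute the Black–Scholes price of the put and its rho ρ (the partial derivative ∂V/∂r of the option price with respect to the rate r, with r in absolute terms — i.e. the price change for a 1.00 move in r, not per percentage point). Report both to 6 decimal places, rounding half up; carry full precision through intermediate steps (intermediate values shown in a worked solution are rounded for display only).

σ√T = 0.1502·√1.4407 = 0.180284
d₁ = (ln(S/K) + (r+σ²/2)T) / (σ√T) = (ln(239.4/286.81) + (0.0284+0.1502²/2)·1.4407) / 0.180284 = (-0.180684 + 0.057167) / 0.180284 = -0.685126
d₂ = d₁ − σ√T = -0.685126 − 0.180284 = -0.865410
e^{−rT} = e^{−0.0284·1.4407} = 0.959910
N(−d₁) = 0.753368,  N(−d₂) = 0.806593
Put price V = K·e^{−rT}·N(−d₂) − S·N(−d₁) = 222.064568 − 180.356273 = 41.708295
ρ = −K·T·e^{−rT}·N(−d₂) = -319.928424

price = 41.708295
ρ = -319.928424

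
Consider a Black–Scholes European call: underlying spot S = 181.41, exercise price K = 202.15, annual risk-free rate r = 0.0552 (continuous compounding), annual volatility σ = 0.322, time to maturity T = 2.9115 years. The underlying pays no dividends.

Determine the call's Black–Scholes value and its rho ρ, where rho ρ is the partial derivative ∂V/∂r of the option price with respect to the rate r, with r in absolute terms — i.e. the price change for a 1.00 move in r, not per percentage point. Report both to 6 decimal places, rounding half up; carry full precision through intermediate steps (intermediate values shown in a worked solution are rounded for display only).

price = 43.071528
ρ = 214.945435

σ√T = 0.322·√2.9115 = 0.549432
d₁ = (ln(S/K) + (r+σ²/2)T) / (σ√T) = (ln(181.41/202.15) + (0.0552+0.322²/2)·2.9115) / 0.549432 = (-0.108250 + 0.311653) / 0.549432 = 0.370205
d₂ = d₁ − σ√T = 0.370205 − 0.549432 = -0.179228
e^{−rT} = e^{−0.0552·2.9115} = 0.851535
N(d₁) = 0.644385,  N(d₂) = 0.428879
Call price V = S·N(d₁) − K·e^{−rT}·N(d₂) = 116.897884 − 73.826356 = 43.071528
ρ = K·T·e^{−rT}·N(d₂) = 214.945435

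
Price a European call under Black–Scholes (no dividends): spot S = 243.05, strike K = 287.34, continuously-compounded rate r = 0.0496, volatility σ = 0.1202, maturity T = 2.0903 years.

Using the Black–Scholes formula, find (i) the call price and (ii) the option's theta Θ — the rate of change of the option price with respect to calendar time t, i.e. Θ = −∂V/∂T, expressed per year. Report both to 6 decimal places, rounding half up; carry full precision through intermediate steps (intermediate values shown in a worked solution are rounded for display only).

price = 10.539595
Θ = -8.052661

σ√T = 0.1202·√2.0903 = 0.173784
d₁ = (ln(S/K) + (r+σ²/2)T) / (σ√T) = (ln(243.05/287.34) + (0.0496+0.1202²/2)·2.0903) / 0.173784 = (-0.167399 + 0.118779) / 0.173784 = -0.279772
d₂ = d₁ − σ√T = -0.279772 − 0.173784 = -0.453555
e^{−rT} = e^{−0.0496·2.0903} = 0.901515
N(d₁) = 0.389826,  N(d₂) = 0.325074
Call price V = S·N(d₁) − K·e^{−rT}·N(d₂) = 94.747280 − 84.207685 = 10.539595
φ(d₁) = (1/√(2π))·e^{−d₁²/2} = 0.383631
Θ = −S·φ(d₁)·σ/(2√T) − r·K·e^{−rT}·N(d₂) = −3.875960 − 4.176701 = -8.052661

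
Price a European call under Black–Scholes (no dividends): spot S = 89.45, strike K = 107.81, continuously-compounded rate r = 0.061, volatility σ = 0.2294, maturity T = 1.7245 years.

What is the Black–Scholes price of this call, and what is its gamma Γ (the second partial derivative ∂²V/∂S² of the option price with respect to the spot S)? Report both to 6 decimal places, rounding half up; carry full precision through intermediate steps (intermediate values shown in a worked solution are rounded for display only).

price = 7.769498
Γ = 0.014699

σ√T = 0.2294·√1.7245 = 0.301249
d₁ = (ln(S/K) + (r+σ²/2)T) / (σ√T) = (ln(89.45/107.81) + (0.061+0.2294²/2)·1.7245) / 0.301249 = (-0.186691 + 0.150570) / 0.301249 = -0.119903
d₂ = d₁ − σ√T = -0.119903 − 0.301249 = -0.421152
e^{−rT} = e^{−0.061·1.7245} = 0.900149
N(d₁) = 0.452280,  N(d₂) = 0.336822
Call price V = S·N(d₁) − K·e^{−rT}·N(d₂) = 40.456428 − 32.686930 = 7.769498
φ(d₁) = (1/√(2π))·e^{−d₁²/2} = 0.396085
Γ = φ(d₁) / (S·σ·√T) = 0.014699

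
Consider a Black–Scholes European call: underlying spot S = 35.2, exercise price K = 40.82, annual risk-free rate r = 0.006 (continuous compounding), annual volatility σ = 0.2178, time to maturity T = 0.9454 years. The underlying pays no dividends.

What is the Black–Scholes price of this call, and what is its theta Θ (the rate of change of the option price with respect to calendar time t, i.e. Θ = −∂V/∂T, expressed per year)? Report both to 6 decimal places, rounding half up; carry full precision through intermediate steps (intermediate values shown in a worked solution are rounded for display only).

price = 1.193813
Θ = -1.392528

σ√T = 0.2178·√0.9454 = 0.211771
d₁ = (ln(S/K) + (r+σ²/2)T) / (σ√T) = (ln(35.2/40.82) + (0.006+0.2178²/2)·0.9454) / 0.211771 = (-0.148126 + 0.028096) / 0.211771 = -0.566794
d₂ = d₁ − σ√T = -0.566794 − 0.211771 = -0.778564
e^{−rT} = e^{−0.006·0.9454} = 0.994344
N(d₁) = 0.285427,  N(d₂) = 0.218118
Call price V = S·N(d₁) − K·e^{−rT}·N(d₂) = 10.047035 − 8.853221 = 1.193813
φ(d₁) = (1/√(2π))·e^{−d₁²/2} = 0.339743
Θ = −S·φ(d₁)·σ/(2√T) − r·K·e^{−rT}·N(d₂) = −1.339409 − 0.053119 = -1.392528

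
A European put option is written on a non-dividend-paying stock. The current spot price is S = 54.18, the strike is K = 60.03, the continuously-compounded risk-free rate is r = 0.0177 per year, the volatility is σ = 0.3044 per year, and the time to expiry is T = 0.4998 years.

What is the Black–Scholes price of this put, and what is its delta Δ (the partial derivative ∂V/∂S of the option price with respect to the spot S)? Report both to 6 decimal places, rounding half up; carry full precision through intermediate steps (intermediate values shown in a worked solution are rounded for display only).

σ√T = 0.3044·√0.4998 = 0.215200
d₁ = (ln(S/K) + (r+σ²/2)T) / (σ√T) = (ln(54.18/60.03) + (0.0177+0.3044²/2)·0.4998) / 0.215200 = (-0.102533 + 0.032002) / 0.215200 = -0.327744
d₂ = d₁ − σ√T = -0.327744 − 0.215200 = -0.542944
e^{−rT} = e^{−0.0177·0.4998} = 0.991193
N(−d₁) = 0.628447,  N(−d₂) = 0.706416
Put price V = K·e^{−rT}·N(−d₂) − S·N(−d₁) = 42.032655 − 34.049277 = 7.983378
Δ = −N(−d₁) = -0.628447

price = 7.983378
Δ = -0.628447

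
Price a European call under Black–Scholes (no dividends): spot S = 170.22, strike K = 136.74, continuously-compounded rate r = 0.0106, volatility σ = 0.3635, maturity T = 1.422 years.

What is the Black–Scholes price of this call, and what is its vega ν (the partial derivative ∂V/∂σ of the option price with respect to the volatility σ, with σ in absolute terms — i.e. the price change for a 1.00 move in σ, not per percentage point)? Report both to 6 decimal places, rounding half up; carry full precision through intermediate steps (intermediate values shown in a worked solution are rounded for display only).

σ√T = 0.3635·√1.422 = 0.433465
d₁ = (ln(S/K) + (r+σ²/2)T) / (σ√T) = (ln(170.22/136.74) + (0.0106+0.3635²/2)·1.422) / 0.433465 = (0.219010 + 0.109019) / 0.433465 = 0.756761
d₂ = d₁ − σ√T = 0.756761 − 0.433465 = 0.323296
e^{−rT} = e^{−0.0106·1.422} = 0.985040
N(d₁) = 0.775404,  N(d₂) = 0.626764
Call price V = S·N(d₁) − K·e^{−rT}·N(d₂) = 131.989190 − 84.421631 = 47.567558
φ(d₁) = (1/√(2π))·e^{−d₁²/2} = 0.299607
ν = S·φ(d₁)·√T = 60.815311

price = 47.567558
ν = 60.815311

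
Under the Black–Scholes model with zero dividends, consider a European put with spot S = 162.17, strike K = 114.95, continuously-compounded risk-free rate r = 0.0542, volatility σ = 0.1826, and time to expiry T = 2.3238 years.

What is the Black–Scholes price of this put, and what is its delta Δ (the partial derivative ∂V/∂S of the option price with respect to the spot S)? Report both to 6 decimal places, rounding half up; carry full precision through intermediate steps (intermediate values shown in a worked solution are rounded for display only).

price = 0.665719
Δ = -0.033774

σ√T = 0.1826·√2.3238 = 0.278356
d₁ = (ln(S/K) + (r+σ²/2)T) / (σ√T) = (ln(162.17/114.95) + (0.0542+0.1826²/2)·2.3238) / 0.278356 = (0.344148 + 0.164691) / 0.278356 = 1.828016
d₂ = d₁ − σ√T = 1.828016 − 0.278356 = 1.549661
e^{−rT} = e^{−0.0542·2.3238} = 0.881659
N(−d₁) = 0.033774,  N(−d₂) = 0.060611
Put price V = K·e^{−rT}·N(−d₂) − S·N(−d₁) = 6.142774 − 5.477055 = 0.665719
Δ = −N(−d₁) = -0.033774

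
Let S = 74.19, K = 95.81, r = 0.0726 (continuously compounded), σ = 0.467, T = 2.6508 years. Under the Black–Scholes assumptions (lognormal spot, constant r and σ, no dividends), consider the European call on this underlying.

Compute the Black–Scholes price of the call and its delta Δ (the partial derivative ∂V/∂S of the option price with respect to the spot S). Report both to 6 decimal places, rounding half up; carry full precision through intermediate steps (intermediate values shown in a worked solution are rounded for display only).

σ√T = 0.467·√2.6508 = 0.760336
d₁ = (ln(S/K) + (r+σ²/2)T) / (σ√T) = (ln(74.19/95.81) + (0.0726+0.467²/2)·2.6508) / 0.760336 = (-0.255738 + 0.481503) / 0.760336 = 0.296929
d₂ = d₁ − σ√T = 0.296929 − 0.760336 = -0.463407
e^{−rT} = e^{−0.0726·2.6508} = 0.824937
N(d₁) = 0.616740,  N(d₂) = 0.321536
Call price V = S·N(d₁) − K·e^{−rT}·N(d₂) = 45.755908 − 25.413344 = 20.342564
Δ = N(d₁) = 0.616740

price = 20.342564
Δ = 0.616740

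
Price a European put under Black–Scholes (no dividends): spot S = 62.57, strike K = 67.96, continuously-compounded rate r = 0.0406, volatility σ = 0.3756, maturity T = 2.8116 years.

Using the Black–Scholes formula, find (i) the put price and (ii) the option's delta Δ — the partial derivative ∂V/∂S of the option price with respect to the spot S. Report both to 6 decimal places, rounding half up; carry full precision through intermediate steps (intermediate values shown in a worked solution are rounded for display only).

price = 14.272819
Δ = -0.357577

σ√T = 0.3756·√2.8116 = 0.629800
d₁ = (ln(S/K) + (r+σ²/2)T) / (σ√T) = (ln(62.57/67.96) + (0.0406+0.3756²/2)·2.8116) / 0.629800 = (-0.082633 + 0.312475) / 0.629800 = 0.364944
d₂ = d₁ − σ√T = 0.364944 − 0.629800 = -0.264856
e^{−rT} = e^{−0.0406·2.8116} = 0.892123
N(−d₁) = 0.357577,  N(−d₂) = 0.604440
Put price V = K·e^{−rT}·N(−d₂) − S·N(−d₁) = 36.646396 − 22.373577 = 14.272819
Δ = −N(−d₁) = -0.357577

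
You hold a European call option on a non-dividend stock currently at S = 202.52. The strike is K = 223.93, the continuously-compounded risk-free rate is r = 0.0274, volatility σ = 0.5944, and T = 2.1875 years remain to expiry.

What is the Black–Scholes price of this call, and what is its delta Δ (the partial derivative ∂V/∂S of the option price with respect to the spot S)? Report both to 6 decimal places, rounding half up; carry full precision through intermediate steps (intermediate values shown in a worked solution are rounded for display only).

σ√T = 0.5944·√2.1875 = 0.879129
d₁ = (ln(S/K) + (r+σ²/2)T) / (σ√T) = (ln(202.52/223.93) + (0.0274+0.5944²/2)·2.1875) / 0.879129 = (-0.100495 + 0.446372) / 0.879129 = 0.393431
d₂ = d₁ − σ√T = 0.393431 − 0.879129 = -0.485698
e^{−rT} = e^{−0.0274·2.1875} = 0.941823
N(d₁) = 0.652999,  N(d₂) = 0.313591
Call price V = S·N(d₁) − K·e^{−rT}·N(d₂) = 132.245455 − 66.137036 = 66.108419
Δ = N(d₁) = 0.652999

price = 66.108419
Δ = 0.652999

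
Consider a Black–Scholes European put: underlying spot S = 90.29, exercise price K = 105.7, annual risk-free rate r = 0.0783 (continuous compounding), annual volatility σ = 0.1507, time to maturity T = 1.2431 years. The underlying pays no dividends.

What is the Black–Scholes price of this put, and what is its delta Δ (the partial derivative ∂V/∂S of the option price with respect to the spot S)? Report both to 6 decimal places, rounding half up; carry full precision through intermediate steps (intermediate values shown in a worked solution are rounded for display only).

price = 9.431405
Δ = -0.608163

σ√T = 0.1507·√1.2431 = 0.168022
d₁ = (ln(S/K) + (r+σ²/2)T) / (σ√T) = (ln(90.29/105.7) + (0.0783+0.1507²/2)·1.2431) / 0.168022 = (-0.157578 + 0.111450) / 0.168022 = -0.274534
d₂ = d₁ − σ√T = -0.274534 − 0.168022 = -0.442556
e^{−rT} = e^{−0.0783·1.2431} = 0.907252
N(−d₁) = 0.608163,  N(−d₂) = 0.670957
Put price V = K·e^{−rT}·N(−d₂) − S·N(−d₁) = 64.342425 − 54.911020 = 9.431405
Δ = −N(−d₁) = -0.608163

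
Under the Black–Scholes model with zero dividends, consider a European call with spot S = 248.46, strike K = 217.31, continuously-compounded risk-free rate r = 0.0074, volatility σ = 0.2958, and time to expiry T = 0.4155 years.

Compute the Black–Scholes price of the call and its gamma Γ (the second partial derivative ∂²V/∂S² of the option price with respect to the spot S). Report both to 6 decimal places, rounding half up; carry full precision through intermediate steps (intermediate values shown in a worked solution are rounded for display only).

price = 37.924261
Γ = 0.006046

σ√T = 0.2958·√0.4155 = 0.190671
d₁ = (ln(S/K) + (r+σ²/2)T) / (σ√T) = (ln(248.46/217.31) + (0.0074+0.2958²/2)·0.4155) / 0.190671 = (0.133957 + 0.021252) / 0.190671 = 0.814018
d₂ = d₁ − σ√T = 0.814018 − 0.190671 = 0.623347
e^{−rT} = e^{−0.0074·0.4155} = 0.996930
N(d₁) = 0.792183,  N(d₂) = 0.733472
Call price V = S·N(d₁) − K·e^{−rT}·N(d₂) = 196.825714 − 158.901453 = 37.924261
φ(d₁) = (1/√(2π))·e^{−d₁²/2} = 0.286433
Γ = φ(d₁) / (S·σ·√T) = 0.006046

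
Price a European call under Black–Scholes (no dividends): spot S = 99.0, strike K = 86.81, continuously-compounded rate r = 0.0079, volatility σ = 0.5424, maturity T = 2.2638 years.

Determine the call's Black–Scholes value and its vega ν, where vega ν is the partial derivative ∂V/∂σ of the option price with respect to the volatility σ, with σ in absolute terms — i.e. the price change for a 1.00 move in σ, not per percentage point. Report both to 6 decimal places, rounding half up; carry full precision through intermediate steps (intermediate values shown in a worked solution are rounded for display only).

price = 36.508649
ν = 49.903026

σ√T = 0.5424·√2.2638 = 0.816091
d₁ = (ln(S/K) + (r+σ²/2)T) / (σ√T) = (ln(99.0/86.81) + (0.0079+0.5424²/2)·2.2638) / 0.816091 = (0.131398 + 0.350886) / 0.816091 = 0.590969
d₂ = d₁ − σ√T = 0.590969 − 0.816091 = -0.225122
e^{−rT} = e^{−0.0079·2.2638} = 0.982275
N(d₁) = 0.722729,  N(d₂) = 0.410942
Call price V = S·N(d₁) − K·e^{−rT}·N(d₂) = 71.550206 − 35.041557 = 36.508649
φ(d₁) = (1/√(2π))·e^{−d₁²/2} = 0.335021
ν = S·φ(d₁)·√T = 49.903026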